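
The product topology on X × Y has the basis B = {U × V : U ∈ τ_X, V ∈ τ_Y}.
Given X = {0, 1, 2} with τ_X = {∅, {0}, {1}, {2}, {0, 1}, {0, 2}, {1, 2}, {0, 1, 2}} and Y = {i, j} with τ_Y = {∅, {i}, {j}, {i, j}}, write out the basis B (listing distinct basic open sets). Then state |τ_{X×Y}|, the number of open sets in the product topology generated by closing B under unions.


Basis B = {∅ × ∅, {0} × {i}, {0} × {j}, {1} × {i}, {1} × {j}, {2} × {i}, {2} × {j}, {0} × {i, j}, {0, 1} × {i}, {0, 2} × {i}, {0, 1} × {j}, {0, 2} × {j}, {1} × {i, j}, {1, 2} × {i}, {1, 2} × {j}, {2} × {i, j}, {0, 1, 2} × {i}, {0, 1, 2} × {j}, {0, 1} × {i, j}, {0, 2} × {i, j}, {1, 2} × {i, j}, {0, 1, 2} × {i, j}}; |τ_{X×Y}| = 64.

Enumerate products U × V with U ∈ τ_X, V ∈ τ_Y (deduplicated):
  ∅ × ∅ = {} (∅)
  {0} × {i} = {(0,i)}
  {0} × {j} = {(0,j)}
  {1} × {i} = {(1,i)}
  {1} × {j} = {(1,j)}
  {2} × {i} = {(2,i)}
  {2} × {j} = {(2,j)}
  {0} × {i, j} = {(0,i), (0,j)}
  {0, 1} × {i} = {(0,i), (1,i)}
  {0, 2} × {i} = {(0,i), (2,i)}
  {0, 1} × {j} = {(0,j), (1,j)}
  {0, 2} × {j} = {(0,j), (2,j)}
  {1} × {i, j} = {(1,i), (1,j)}
  {1, 2} × {i} = {(1,i), (2,i)}
  {1, 2} × {j} = {(1,j), (2,j)}
  {2} × {i, j} = {(2,i), (2,j)}
  {0, 1, 2} × {i} = {(0,i), (1,i), (2,i)}
  {0, 1, 2} × {j} = {(0,j), (1,j), (2,j)}
  {0, 1} × {i, j} = {(0,i), (0,j), (1,i), (1,j)}
  {0, 2} × {i, j} = {(0,i), (0,j), (2,i), (2,j)}
  {1, 2} × {i, j} = {(1,i), (1,j), (2,i), (2,j)}
  {0, 1, 2} × {i, j} = {(0,i), (0,j), (1,i), (1,j), (2,i), (2,j)}
These 22 distinct sets form the basis B.
Close under arbitrary unions to get τ_{X×Y}; counting gives |τ_{X×Y}| = 64.


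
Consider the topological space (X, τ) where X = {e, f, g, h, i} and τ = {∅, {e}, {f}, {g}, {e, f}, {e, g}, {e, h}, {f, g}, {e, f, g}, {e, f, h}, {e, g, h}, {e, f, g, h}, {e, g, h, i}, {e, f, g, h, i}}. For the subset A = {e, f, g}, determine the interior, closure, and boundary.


int(A) = {e, f, g}, cl(A) = {e, f, g, h, i}, ∂A = {h, i}.

Closed sets in (X, τ) are complements of opens:
  closed(X, τ) = {∅, {f}, {i}, {f, i}, {g, i}, {h, i}, {e, h, i}, {f, g, i}, {f, h, i}, {g, h, i}, {e, f, h, i}, {e, g, h, i}, {f, g, h, i}, {e, f, g, h, i}}.
int(A) = ⋃ {U ∈ τ : U ⊆ A}. Opens contained in A: ∅, {e}, {f}, {g}, {e, f}, {e, g}, {f, g}, {e, f, g}.
Taking the union of these: int(A) = {e, f, g}.
cl(A) = ⋂ {C closed : A ⊆ C}. Closed sets containing A: {e, f, g, h, i}.
Intersecting these: cl(A) = {e, f, g, h, i}.
∂A = cl(A) ∖ int(A) = {e, f, g, h, i} ∖ {e, f, g} = {h, i}.


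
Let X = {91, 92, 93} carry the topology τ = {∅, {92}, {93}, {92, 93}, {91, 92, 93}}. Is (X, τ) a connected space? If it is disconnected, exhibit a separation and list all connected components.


(X, τ) is connected.

Find clopen sets (U ∈ τ with X ∖ U ∈ τ):
  U = ∅, X ∖ U = {91, 92, 93} — both open, so U is clopen.
  U = {91, 92, 93}, X ∖ U = ∅ — both open, so U is clopen.
Only trivial clopens (∅ and X) exist, so (X, τ) is connected.
Compute connected components by grouping points that agree on all clopens:
  component: {91, 92, 93}


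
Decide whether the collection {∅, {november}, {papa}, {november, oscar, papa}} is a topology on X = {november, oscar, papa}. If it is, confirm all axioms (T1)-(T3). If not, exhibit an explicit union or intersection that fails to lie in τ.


τ is NOT a topology on X.

Axiom (T1): ∅ ∈ τ? Yes; X ∈ τ? Yes.
Axiom (T2/T3): check pairwise unions and intersections of members of τ.
Counterexample for (T2): {november} ∪ {papa} = {november, papa} ∉ τ. Therefore τ is NOT a topology.


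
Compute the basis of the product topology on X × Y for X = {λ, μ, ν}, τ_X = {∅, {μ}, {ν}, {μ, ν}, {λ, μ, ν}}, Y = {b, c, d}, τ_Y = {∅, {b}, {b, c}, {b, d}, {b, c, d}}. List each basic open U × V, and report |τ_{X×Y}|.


Basis B = {∅ × ∅, {μ} × {b}, {ν} × {b}, {μ} × {b, c}, {μ} × {b, d}, {μ, ν} × {b}, {ν} × {b, c}, {ν} × {b, d}, {λ, μ, ν} × {b}, {μ} × {b, c, d}, {ν} × {b, c, d}, {μ, ν} × {b, c}, {μ, ν} × {b, d}, {λ, μ, ν} × {b, c}, {λ, μ, ν} × {b, d}, {μ, ν} × {b, c, d}, {λ, μ, ν} × {b, c, d}}; |τ_{X×Y}| = 50.

Enumerate products U × V with U ∈ τ_X, V ∈ τ_Y (deduplicated):
  ∅ × ∅ = {} (∅)
  {μ} × {b} = {(μ,b)}
  {ν} × {b} = {(ν,b)}
  {μ} × {b, c} = {(μ,b), (μ,c)}
  {μ} × {b, d} = {(μ,b), (μ,d)}
  {μ, ν} × {b} = {(μ,b), (ν,b)}
  {ν} × {b, c} = {(ν,b), (ν,c)}
  {ν} × {b, d} = {(ν,b), (ν,d)}
  {λ, μ, ν} × {b} = {(λ,b), (μ,b), (ν,b)}
  {μ} × {b, c, d} = {(μ,b), (μ,c), (μ,d)}
  {ν} × {b, c, d} = {(ν,b), (ν,c), (ν,d)}
  {μ, ν} × {b, c} = {(μ,b), (μ,c), (ν,b), (ν,c)}
  {μ, ν} × {b, d} = {(μ,b), (μ,d), (ν,b), (ν,d)}
  {λ, μ, ν} × {b, c} = {(λ,b), (λ,c), (μ,b), (μ,c), (ν,b), (ν,c)}
  {λ, μ, ν} × {b, d} = {(λ,b), (λ,d), (μ,b), (μ,d), (ν,b), (ν,d)}
  {μ, ν} × {b, c, d} = {(μ,b), (μ,c), (μ,d), (ν,b), (ν,c), (ν,d)}
  {λ, μ, ν} × {b, c, d} = {(λ,b), (λ,c), (λ,d), (μ,b), (μ,c), (μ,d), (ν,b), (ν,c), (ν,d)}
These 17 distinct sets form the basis B.
Close under arbitrary unions to get τ_{X×Y}; counting gives |τ_{X×Y}| = 50.


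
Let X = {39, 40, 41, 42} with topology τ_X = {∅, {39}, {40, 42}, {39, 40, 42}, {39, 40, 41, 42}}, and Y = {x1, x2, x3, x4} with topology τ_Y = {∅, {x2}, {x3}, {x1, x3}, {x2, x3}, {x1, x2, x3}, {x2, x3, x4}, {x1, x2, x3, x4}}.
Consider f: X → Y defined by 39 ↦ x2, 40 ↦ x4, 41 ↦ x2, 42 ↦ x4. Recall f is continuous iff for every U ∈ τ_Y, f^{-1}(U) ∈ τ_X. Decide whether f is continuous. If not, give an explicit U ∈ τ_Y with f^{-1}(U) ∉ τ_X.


f is NOT continuous.

Compute f^{-1}(U) for each U ∈ τ_Y:
  U = ∅: f^{-1}(U) = ∅ ∈ τ_X ✓.
  U = {x2}: f^{-1}(U) = {39, 41} ∉ τ_X ✗.
  U = {x3}: f^{-1}(U) = ∅ ∈ τ_X ✓.
  U = {x1, x3}: f^{-1}(U) = ∅ ∈ τ_X ✓.
  U = {x2, x3}: f^{-1}(U) = {39, 41} ∉ τ_X ✗.
  U = {x1, x2, x3}: f^{-1}(U) = {39, 41} ∉ τ_X ✗.
  U = {x2, x3, x4}: f^{-1}(U) = {39, 40, 41, 42} ∈ τ_X ✓.
  U = {x1, x2, x3, x4}: f^{-1}(U) = {39, 40, 41, 42} ∈ τ_X ✓.
Found U = {x2} with f^{-1}(U) = {39, 41} not in τ_X. Therefore f is NOT continuous.


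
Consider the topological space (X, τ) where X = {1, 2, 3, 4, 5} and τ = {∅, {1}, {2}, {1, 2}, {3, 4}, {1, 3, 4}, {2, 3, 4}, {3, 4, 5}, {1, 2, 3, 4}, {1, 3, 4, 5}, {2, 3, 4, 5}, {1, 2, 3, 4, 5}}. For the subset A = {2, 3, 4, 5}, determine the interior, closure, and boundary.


int(A) = {2, 3, 4, 5}, cl(A) = {2, 3, 4, 5}, ∂A = ∅.

Closed sets in (X, τ) are complements of opens:
  closed(X, τ) = {∅, {1}, {2}, {5}, {1, 2}, {1, 5}, {2, 5}, {1, 2, 5}, {3, 4, 5}, {1, 3, 4, 5}, {2, 3, 4, 5}, {1, 2, 3, 4, 5}}.
int(A) = ⋃ {U ∈ τ : U ⊆ A}. Opens contained in A: ∅, {2}, {3, 4}, {2, 3, 4}, {3, 4, 5}, {2, 3, 4, 5}.
Taking the union of these: int(A) = {2, 3, 4, 5}.
cl(A) = ⋂ {C closed : A ⊆ C}. Closed sets containing A: {2, 3, 4, 5}, {1, 2, 3, 4, 5}.
Intersecting these: cl(A) = {2, 3, 4, 5}.
∂A = cl(A) ∖ int(A) = {2, 3, 4, 5} ∖ {2, 3, 4, 5} = ∅.


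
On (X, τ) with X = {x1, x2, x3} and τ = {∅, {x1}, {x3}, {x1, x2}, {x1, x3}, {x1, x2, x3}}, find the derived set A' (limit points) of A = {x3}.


A' = ∅

For each x ∈ X, list the open sets U ∈ τ with x ∈ U, then check whether U ∩ (A ∖ {x}) ≠ ∅ for every such U.
  x = x1: open {x1} ∋ x has {x1} ∩ (A ∖ {x1}) = ∅, so x is NOT a limit point.
  x = x2: open {x1, x2} ∋ x has {x1, x2} ∩ (A ∖ {x2}) = ∅, so x is NOT a limit point.
  x = x3: open {x3} ∋ x has {x3} ∩ (A ∖ {x3}) = ∅, so x is NOT a limit point.
Collecting: A' = ∅.


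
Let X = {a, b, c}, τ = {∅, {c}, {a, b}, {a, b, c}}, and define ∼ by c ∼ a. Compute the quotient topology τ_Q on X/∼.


X/∼ = {[a=c], [b]}; |τ_Q| = 2.

Equivalence classes: [a=c], [b].
Quotient map π: X → X/∼ sends a ↦ [a=c], b ↦ [b], c ↦ [a=c].
For each subset V ⊆ X/∼, compute π^{-1}(V) ⊆ X and check whether π^{-1}(V) ∈ τ. V is open in τ_Q iff π^{-1}(V) ∈ τ.
  V = {}: π^{-1}(V) = ∅ ∈ τ ✓.
  V = {[a=c]}: π^{-1}(V) = {a, c} ∉ τ ✗.
  V = {[b]}: π^{-1}(V) = {b} ∉ τ ✗.
  V = {[a=c], [b]}: π^{-1}(V) = {a, b, c} ∈ τ ✓.
Open sets in the quotient: τ_Q = {{}, {[a=c], [b]}} (2 elements).


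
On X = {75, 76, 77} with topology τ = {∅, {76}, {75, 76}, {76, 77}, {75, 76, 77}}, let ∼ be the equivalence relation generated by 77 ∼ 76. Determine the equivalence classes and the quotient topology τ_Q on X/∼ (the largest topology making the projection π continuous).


X/∼ = {[75], [76=77]}; |τ_Q| = 3.

Equivalence classes: [75], [76=77].
Quotient map π: X → X/∼ sends 75 ↦ [75], 76 ↦ [76=77], 77 ↦ [76=77].
For each subset V ⊆ X/∼, compute π^{-1}(V) ⊆ X and check whether π^{-1}(V) ∈ τ. V is open in τ_Q iff π^{-1}(V) ∈ τ.
  V = {}: π^{-1}(V) = ∅ ∈ τ ✓.
  V = {[75]}: π^{-1}(V) = {75} ∉ τ ✗.
  V = {[76=77]}: π^{-1}(V) = {76, 77} ∈ τ ✓.
  V = {[75], [76=77]}: π^{-1}(V) = {75, 76, 77} ∈ τ ✓.
Open sets in the quotient: τ_Q = {{}, {[76=77]}, {[75], [76=77]}} (3 elements).


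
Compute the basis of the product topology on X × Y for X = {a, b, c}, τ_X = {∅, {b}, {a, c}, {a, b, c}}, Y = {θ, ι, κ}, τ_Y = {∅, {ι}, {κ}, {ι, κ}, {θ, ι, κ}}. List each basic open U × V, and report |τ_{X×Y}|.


Basis B = {∅ × ∅, {b} × {ι}, {b} × {κ}, {a, c} × {ι}, {a, c} × {κ}, {b} × {ι, κ}, {a, b, c} × {ι}, {a, b, c} × {κ}, {b} × {θ, ι, κ}, {a, c} × {ι, κ}, {a, c} × {θ, ι, κ}, {a, b, c} × {ι, κ}, {a, b, c} × {θ, ι, κ}}; |τ_{X×Y}| = 25.

Enumerate products U × V with U ∈ τ_X, V ∈ τ_Y (deduplicated):
  ∅ × ∅ = {} (∅)
  {b} × {ι} = {(b,ι)}
  {b} × {κ} = {(b,κ)}
  {a, c} × {ι} = {(a,ι), (c,ι)}
  {a, c} × {κ} = {(a,κ), (c,κ)}
  {b} × {ι, κ} = {(b,ι), (b,κ)}
  {a, b, c} × {ι} = {(a,ι), (b,ι), (c,ι)}
  {a, b, c} × {κ} = {(a,κ), (b,κ), (c,κ)}
  {b} × {θ, ι, κ} = {(b,θ), (b,ι), (b,κ)}
  {a, c} × {ι, κ} = {(a,ι), (a,κ), (c,ι), (c,κ)}
  {a, c} × {θ, ι, κ} = {(a,θ), (a,ι), (a,κ), (c,θ), (c,ι), (c,κ)}
  {a, b, c} × {ι, κ} = {(a,ι), (a,κ), (b,ι), (b,κ), (c,ι), (c,κ)}
  {a, b, c} × {θ, ι, κ} = {(a,θ), (a,ι), (a,κ), (b,θ), (b,ι), (b,κ), (c,θ), (c,ι), (c,κ)}
These 13 distinct sets form the basis B.
Close under arbitrary unions to get τ_{X×Y}; counting gives |τ_{X×Y}| = 25.


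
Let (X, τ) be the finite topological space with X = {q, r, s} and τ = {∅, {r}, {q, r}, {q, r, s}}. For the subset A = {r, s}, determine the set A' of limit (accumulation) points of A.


A' = {q, s}

For each x ∈ X, list the open sets U ∈ τ with x ∈ U, then check whether U ∩ (A ∖ {x}) ≠ ∅ for every such U.
  x = q: opens ∋ x are {q, r}, {q, r, s}; each meets A ∖ {q}, so x IS a limit point.
  x = r: open {r} ∋ x has {r} ∩ (A ∖ {r}) = ∅, so x is NOT a limit point.
  x = s: opens ∋ x are {q, r, s}; each meets A ∖ {s}, so x IS a limit point.
Collecting: A' = {q, s}.


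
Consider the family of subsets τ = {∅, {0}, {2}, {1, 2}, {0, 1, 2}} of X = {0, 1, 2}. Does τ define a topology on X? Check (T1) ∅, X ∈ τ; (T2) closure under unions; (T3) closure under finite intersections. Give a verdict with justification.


τ is NOT a topology on X.

Axiom (T1): ∅ ∈ τ? Yes; X ∈ τ? Yes.
Axiom (T2/T3): check pairwise unions and intersections of members of τ.
Counterexample for (T2): {0} ∪ {2} = {0, 2} ∉ τ. Therefore τ is NOT a topology.


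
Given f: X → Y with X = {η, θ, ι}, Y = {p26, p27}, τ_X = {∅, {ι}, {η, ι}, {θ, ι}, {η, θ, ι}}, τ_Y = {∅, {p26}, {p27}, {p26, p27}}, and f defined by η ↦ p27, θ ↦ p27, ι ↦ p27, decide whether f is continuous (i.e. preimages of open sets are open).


f IS continuous.

Compute f^{-1}(U) for each U ∈ τ_Y:
  U = ∅: f^{-1}(U) = ∅ ∈ τ_X ✓.
  U = {p26}: f^{-1}(U) = ∅ ∈ τ_X ✓.
  U = {p27}: f^{-1}(U) = {η, θ, ι} ∈ τ_X ✓.
  U = {p26, p27}: f^{-1}(U) = {η, θ, ι} ∈ τ_X ✓.
Every preimage lies in τ_X, so f IS continuous.


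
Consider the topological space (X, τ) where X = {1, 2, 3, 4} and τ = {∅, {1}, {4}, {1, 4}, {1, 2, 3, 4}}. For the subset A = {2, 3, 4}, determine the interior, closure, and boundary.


int(A) = {4}, cl(A) = {2, 3, 4}, ∂A = {2, 3}.

Closed sets in (X, τ) are complements of opens:
  closed(X, τ) = {∅, {2, 3}, {1, 2, 3}, {2, 3, 4}, {1, 2, 3, 4}}.
int(A) = ⋃ {U ∈ τ : U ⊆ A}. Opens contained in A: ∅, {4}.
Taking the union of these: int(A) = {4}.
cl(A) = ⋂ {C closed : A ⊆ C}. Closed sets containing A: {2, 3, 4}, {1, 2, 3, 4}.
Intersecting these: cl(A) = {2, 3, 4}.
∂A = cl(A) ∖ int(A) = {2, 3, 4} ∖ {4} = {2, 3}.


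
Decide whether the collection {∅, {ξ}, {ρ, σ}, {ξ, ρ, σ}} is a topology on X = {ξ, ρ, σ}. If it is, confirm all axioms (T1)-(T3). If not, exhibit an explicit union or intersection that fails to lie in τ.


τ IS a topology on X.

Axiom (T1): ∅ ∈ τ? Yes; X ∈ τ? Yes.
Axiom (T2/T3): check pairwise unions and intersections of members of τ.
All pairwise intersections and unions checked — each lies in τ. Therefore τ satisfies (T1), (T2), (T3): it IS a topology on X.


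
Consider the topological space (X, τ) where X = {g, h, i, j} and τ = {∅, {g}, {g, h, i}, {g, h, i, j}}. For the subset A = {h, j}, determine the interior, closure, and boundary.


int(A) = ∅, cl(A) = {h, i, j}, ∂A = {h, i, j}.

Closed sets in (X, τ) are complements of opens:
  closed(X, τ) = {∅, {j}, {h, i, j}, {g, h, i, j}}.
int(A) = ⋃ {U ∈ τ : U ⊆ A}. Opens contained in A: ∅.
Taking the union of these: int(A) = ∅.
cl(A) = ⋂ {C closed : A ⊆ C}. Closed sets containing A: {h, i, j}, {g, h, i, j}.
Intersecting these: cl(A) = {h, i, j}.
∂A = cl(A) ∖ int(A) = {h, i, j} ∖ ∅ = {h, i, j}.


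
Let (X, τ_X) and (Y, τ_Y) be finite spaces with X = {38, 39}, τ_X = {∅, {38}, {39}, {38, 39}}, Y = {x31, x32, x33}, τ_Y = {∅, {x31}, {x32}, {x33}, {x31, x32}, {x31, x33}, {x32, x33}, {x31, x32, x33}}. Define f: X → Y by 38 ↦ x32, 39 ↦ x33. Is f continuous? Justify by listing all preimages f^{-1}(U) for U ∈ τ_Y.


f IS continuous.

Compute f^{-1}(U) for each U ∈ τ_Y:
  U = ∅: f^{-1}(U) = ∅ ∈ τ_X ✓.
  U = {x31}: f^{-1}(U) = ∅ ∈ τ_X ✓.
  U = {x32}: f^{-1}(U) = {38} ∈ τ_X ✓.
  U = {x33}: f^{-1}(U) = {39} ∈ τ_X ✓.
  U = {x31, x32}: f^{-1}(U) = {38} ∈ τ_X ✓.
  U = {x31, x33}: f^{-1}(U) = {39} ∈ τ_X ✓.
  U = {x32, x33}: f^{-1}(U) = {38, 39} ∈ τ_X ✓.
  U = {x31, x32, x33}: f^{-1}(U) = {38, 39} ∈ τ_X ✓.
Every preimage lies in τ_X, so f IS continuous.


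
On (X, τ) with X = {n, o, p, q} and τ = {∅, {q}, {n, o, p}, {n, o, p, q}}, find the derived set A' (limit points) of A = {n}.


A' = {o, p}

For each x ∈ X, list the open sets U ∈ τ with x ∈ U, then check whether U ∩ (A ∖ {x}) ≠ ∅ for every such U.
  x = n: open {n, o, p} ∋ x has {n, o, p} ∩ (A ∖ {n}) = ∅, so x is NOT a limit point.
  x = o: opens ∋ x are {n, o, p}, {n, o, p, q}; each meets A ∖ {o}, so x IS a limit point.
  x = p: opens ∋ x are {n, o, p}, {n, o, p, q}; each meets A ∖ {p}, so x IS a limit point.
  x = q: open {q} ∋ x has {q} ∩ (A ∖ {q}) = ∅, so x is NOT a limit point.
Collecting: A' = {o, p}.


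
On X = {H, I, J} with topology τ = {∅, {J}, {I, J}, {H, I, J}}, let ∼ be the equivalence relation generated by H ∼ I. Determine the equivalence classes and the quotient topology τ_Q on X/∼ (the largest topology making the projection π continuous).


X/∼ = {[H=I], [J]}; |τ_Q| = 3.

Equivalence classes: [H=I], [J].
Quotient map π: X → X/∼ sends H ↦ [H=I], I ↦ [H=I], J ↦ [J].
For each subset V ⊆ X/∼, compute π^{-1}(V) ⊆ X and check whether π^{-1}(V) ∈ τ. V is open in τ_Q iff π^{-1}(V) ∈ τ.
  V = {}: π^{-1}(V) = ∅ ∈ τ ✓.
  V = {[H=I]}: π^{-1}(V) = {H, I} ∉ τ ✗.
  V = {[J]}: π^{-1}(V) = {J} ∈ τ ✓.
  V = {[H=I], [J]}: π^{-1}(V) = {H, I, J} ∈ τ ✓.
Open sets in the quotient: τ_Q = {{}, {[J]}, {[H=I], [J]}} (3 elements).


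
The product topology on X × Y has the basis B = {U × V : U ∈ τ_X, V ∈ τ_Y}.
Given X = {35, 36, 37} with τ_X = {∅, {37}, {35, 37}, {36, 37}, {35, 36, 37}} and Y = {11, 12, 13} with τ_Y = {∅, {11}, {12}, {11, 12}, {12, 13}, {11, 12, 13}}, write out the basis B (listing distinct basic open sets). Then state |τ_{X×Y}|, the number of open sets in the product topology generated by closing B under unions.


Basis B = {∅ × ∅, {37} × {11}, {37} × {12}, {35, 37} × {11}, {35, 37} × {12}, {36, 37} × {11}, {36, 37} × {12}, {37} × {11, 12}, {37} × {12, 13}, {35, 36, 37} × {11}, {35, 36, 37} × {12}, {37} × {11, 12, 13}, {35, 37} × {11, 12}, {35, 37} × {12, 13}, {36, 37} × {11, 12}, {36, 37} × {12, 13}, {35, 37} × {11, 12, 13}, {35, 36, 37} × {11, 12}, {35, 36, 37} × {12, 13}, {36, 37} × {11, 12, 13}, {35, 36, 37} × {11, 12, 13}}; |τ_{X×Y}| = 70.

Enumerate products U × V with U ∈ τ_X, V ∈ τ_Y (deduplicated):
  ∅ × ∅ = {} (∅)
  {37} × {11} = {(37,11)}
  {37} × {12} = {(37,12)}
  {35, 37} × {11} = {(35,11), (37,11)}
  {35, 37} × {12} = {(35,12), (37,12)}
  {36, 37} × {11} = {(36,11), (37,11)}
  {36, 37} × {12} = {(36,12), (37,12)}
  {37} × {11, 12} = {(37,11), (37,12)}
  {37} × {12, 13} = {(37,12), (37,13)}
  {35, 36, 37} × {11} = {(35,11), (36,11), (37,11)}
  {35, 36, 37} × {12} = {(35,12), (36,12), (37,12)}
  {37} × {11, 12, 13} = {(37,11), (37,12), (37,13)}
  {35, 37} × {11, 12} = {(35,11), (35,12), (37,11), (37,12)}
  {35, 37} × {12, 13} = {(35,12), (35,13), (37,12), (37,13)}
  {36, 37} × {11, 12} = {(36,11), (36,12), (37,11), (37,12)}
  {36, 37} × {12, 13} = {(36,12), (36,13), (37,12), (37,13)}
  {35, 37} × {11, 12, 13} = {(35,11), (35,12), (35,13), (37,11), (37,12), (37,13)}
  {35, 36, 37} × {11, 12} = {(35,11), (35,12), (36,11), (36,12), (37,11), (37,12)}
  {35, 36, 37} × {12, 13} = {(35,12), (35,13), (36,12), (36,13), (37,12), (37,13)}
  {36, 37} × {11, 12, 13} = {(36,11), (36,12), (36,13), (37,11), (37,12), (37,13)}
  {35, 36, 37} × {11, 12, 13} = {(35,11), (35,12), (35,13), (36,11), (36,12), (36,13), (37,11), (37,12), (37,13)}
These 21 distinct sets form the basis B.
Close under arbitrary unions to get τ_{X×Y}; counting gives |τ_{X×Y}| = 70.


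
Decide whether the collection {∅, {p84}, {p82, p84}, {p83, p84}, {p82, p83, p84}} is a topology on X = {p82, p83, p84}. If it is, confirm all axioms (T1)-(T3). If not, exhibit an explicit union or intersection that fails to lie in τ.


τ IS a topology on X.

Axiom (T1): ∅ ∈ τ? Yes; X ∈ τ? Yes.
Axiom (T2/T3): check pairwise unions and intersections of members of τ.
All pairwise intersections and unions checked — each lies in τ. Therefore τ satisfies (T1), (T2), (T3): it IS a topology on X.


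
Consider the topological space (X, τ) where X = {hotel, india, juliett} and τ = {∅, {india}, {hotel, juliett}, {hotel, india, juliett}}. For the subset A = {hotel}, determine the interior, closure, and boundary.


int(A) = ∅, cl(A) = {hotel, juliett}, ∂A = {hotel, juliett}.

Closed sets in (X, τ) are complements of opens:
  closed(X, τ) = {∅, {india}, {hotel, juliett}, {hotel, india, juliett}}.
int(A) = ⋃ {U ∈ τ : U ⊆ A}. Opens contained in A: ∅.
Taking the union of these: int(A) = ∅.
cl(A) = ⋂ {C closed : A ⊆ C}. Closed sets containing A: {hotel, juliett}, {hotel, india, juliett}.
Intersecting these: cl(A) = {hotel, juliett}.
∂A = cl(A) ∖ int(A) = {hotel, juliett} ∖ ∅ = {hotel, juliett}.


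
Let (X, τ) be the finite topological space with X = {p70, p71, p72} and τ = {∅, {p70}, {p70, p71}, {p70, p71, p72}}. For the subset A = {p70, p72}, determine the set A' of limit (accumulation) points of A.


A' = {p71, p72}

For each x ∈ X, list the open sets U ∈ τ with x ∈ U, then check whether U ∩ (A ∖ {x}) ≠ ∅ for every such U.
  x = p70: open {p70} ∋ x has {p70} ∩ (A ∖ {p70}) = ∅, so x is NOT a limit point.
  x = p71: opens ∋ x are {p70, p71}, {p70, p71, p72}; each meets A ∖ {p71}, so x IS a limit point.
  x = p72: opens ∋ x are {p70, p71, p72}; each meets A ∖ {p72}, so x IS a limit point.
Collecting: A' = {p71, p72}.


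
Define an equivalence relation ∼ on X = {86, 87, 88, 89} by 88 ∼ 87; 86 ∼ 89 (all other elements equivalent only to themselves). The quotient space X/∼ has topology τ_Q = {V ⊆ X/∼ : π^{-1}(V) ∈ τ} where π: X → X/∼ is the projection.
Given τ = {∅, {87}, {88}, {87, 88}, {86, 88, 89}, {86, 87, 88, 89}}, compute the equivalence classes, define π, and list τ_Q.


X/∼ = {[86=89], [87=88]}; |τ_Q| = 3.

Equivalence classes: [86=89], [87=88].
Quotient map π: X → X/∼ sends 86 ↦ [86=89], 87 ↦ [87=88], 88 ↦ [87=88], 89 ↦ [86=89].
For each subset V ⊆ X/∼, compute π^{-1}(V) ⊆ X and check whether π^{-1}(V) ∈ τ. V is open in τ_Q iff π^{-1}(V) ∈ τ.
  V = {}: π^{-1}(V) = ∅ ∈ τ ✓.
  V = {[86=89]}: π^{-1}(V) = {86, 89} ∉ τ ✗.
  V = {[87=88]}: π^{-1}(V) = {87, 88} ∈ τ ✓.
  V = {[86=89], [87=88]}: π^{-1}(V) = {86, 87, 88, 89} ∈ τ ✓.
Open sets in the quotient: τ_Q = {{}, {[87=88]}, {[86=89], [87=88]}} (3 elements).


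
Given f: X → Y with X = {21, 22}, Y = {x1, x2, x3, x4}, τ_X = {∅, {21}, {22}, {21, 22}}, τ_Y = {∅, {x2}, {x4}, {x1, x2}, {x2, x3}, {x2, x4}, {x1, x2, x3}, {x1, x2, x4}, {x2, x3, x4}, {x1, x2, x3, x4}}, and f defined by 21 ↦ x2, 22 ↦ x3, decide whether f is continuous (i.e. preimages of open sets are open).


f IS continuous.

Compute f^{-1}(U) for each U ∈ τ_Y:
  U = ∅: f^{-1}(U) = ∅ ∈ τ_X ✓.
  U = {x2}: f^{-1}(U) = {21} ∈ τ_X ✓.
  U = {x4}: f^{-1}(U) = ∅ ∈ τ_X ✓.
  U = {x1, x2}: f^{-1}(U) = {21} ∈ τ_X ✓.
  U = {x2, x3}: f^{-1}(U) = {21, 22} ∈ τ_X ✓.
  U = {x2, x4}: f^{-1}(U) = {21} ∈ τ_X ✓.
  U = {x1, x2, x3}: f^{-1}(U) = {21, 22} ∈ τ_X ✓.
  U = {x1, x2, x4}: f^{-1}(U) = {21} ∈ τ_X ✓.
  U = {x2, x3, x4}: f^{-1}(U) = {21, 22} ∈ τ_X ✓.
  U = {x1, x2, x3, x4}: f^{-1}(U) = {21, 22} ∈ τ_X ✓.
Every preimage lies in τ_X, so f IS continuous.


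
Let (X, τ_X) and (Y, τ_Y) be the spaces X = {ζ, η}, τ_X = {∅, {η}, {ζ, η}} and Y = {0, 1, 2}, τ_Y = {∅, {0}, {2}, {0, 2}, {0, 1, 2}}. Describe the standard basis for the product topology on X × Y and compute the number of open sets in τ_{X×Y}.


Basis B = {∅ × ∅, {η} × {0}, {η} × {2}, {ζ, η} × {0}, {ζ, η} × {2}, {η} × {0, 2}, {η} × {0, 1, 2}, {ζ, η} × {0, 2}, {ζ, η} × {0, 1, 2}}; |τ_{X×Y}| = 14.

Enumerate products U × V with U ∈ τ_X, V ∈ τ_Y (deduplicated):
  ∅ × ∅ = {} (∅)
  {η} × {0} = {(η,0)}
  {η} × {2} = {(η,2)}
  {ζ, η} × {0} = {(ζ,0), (η,0)}
  {ζ, η} × {2} = {(ζ,2), (η,2)}
  {η} × {0, 2} = {(η,0), (η,2)}
  {η} × {0, 1, 2} = {(η,0), (η,1), (η,2)}
  {ζ, η} × {0, 2} = {(ζ,0), (ζ,2), (η,0), (η,2)}
  {ζ, η} × {0, 1, 2} = {(ζ,0), (ζ,1), (ζ,2), (η,0), (η,1), (η,2)}
These 9 distinct sets form the basis B.
Close under arbitrary unions to get τ_{X×Y}; counting gives |τ_{X×Y}| = 14.


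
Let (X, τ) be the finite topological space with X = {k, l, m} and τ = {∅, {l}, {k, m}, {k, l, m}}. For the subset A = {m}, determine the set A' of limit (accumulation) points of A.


A' = {k}

For each x ∈ X, list the open sets U ∈ τ with x ∈ U, then check whether U ∩ (A ∖ {x}) ≠ ∅ for every such U.
  x = k: opens ∋ x are {k, m}, {k, l, m}; each meets A ∖ {k}, so x IS a limit point.
  x = l: open {l} ∋ x has {l} ∩ (A ∖ {l}) = ∅, so x is NOT a limit point.
  x = m: open {k, m} ∋ x has {k, m} ∩ (A ∖ {m}) = ∅, so x is NOT a limit point.
Collecting: A' = {k}.


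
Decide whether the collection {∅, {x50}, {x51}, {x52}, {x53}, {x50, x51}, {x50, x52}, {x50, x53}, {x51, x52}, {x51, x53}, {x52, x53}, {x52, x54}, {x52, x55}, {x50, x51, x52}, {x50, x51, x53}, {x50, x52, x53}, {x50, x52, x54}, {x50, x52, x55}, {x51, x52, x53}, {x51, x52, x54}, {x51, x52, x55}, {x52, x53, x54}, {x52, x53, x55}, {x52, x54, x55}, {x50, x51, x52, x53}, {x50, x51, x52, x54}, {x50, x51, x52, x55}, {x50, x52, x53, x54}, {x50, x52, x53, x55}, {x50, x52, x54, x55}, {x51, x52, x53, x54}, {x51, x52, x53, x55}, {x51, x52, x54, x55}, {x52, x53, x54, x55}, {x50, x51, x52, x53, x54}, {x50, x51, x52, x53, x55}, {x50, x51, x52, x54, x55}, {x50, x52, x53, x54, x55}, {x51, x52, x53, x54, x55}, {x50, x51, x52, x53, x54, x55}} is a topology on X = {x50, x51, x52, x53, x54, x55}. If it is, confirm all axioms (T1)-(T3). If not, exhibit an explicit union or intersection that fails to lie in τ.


τ IS a topology on X.

Axiom (T1): ∅ ∈ τ? Yes; X ∈ τ? Yes.
Axiom (T2/T3): check pairwise unions and intersections of members of τ.
All pairwise intersections and unions checked — each lies in τ. Therefore τ satisfies (T1), (T2), (T3): it IS a topology on X.


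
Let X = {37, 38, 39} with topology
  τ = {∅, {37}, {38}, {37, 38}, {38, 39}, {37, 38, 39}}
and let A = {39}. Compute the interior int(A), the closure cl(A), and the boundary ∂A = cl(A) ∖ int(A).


int(A) = ∅, cl(A) = {39}, ∂A = {39}.

Closed sets in (X, τ) are complements of opens:
  closed(X, τ) = {∅, {37}, {39}, {37, 39}, {38, 39}, {37, 38, 39}}.
int(A) = ⋃ {U ∈ τ : U ⊆ A}. Opens contained in A: ∅.
Taking the union of these: int(A) = ∅.
cl(A) = ⋂ {C closed : A ⊆ C}. Closed sets containing A: {39}, {37, 39}, {38, 39}, {37, 38, 39}.
Intersecting these: cl(A) = {39}.
∂A = cl(A) ∖ int(A) = {39} ∖ ∅ = {39}.


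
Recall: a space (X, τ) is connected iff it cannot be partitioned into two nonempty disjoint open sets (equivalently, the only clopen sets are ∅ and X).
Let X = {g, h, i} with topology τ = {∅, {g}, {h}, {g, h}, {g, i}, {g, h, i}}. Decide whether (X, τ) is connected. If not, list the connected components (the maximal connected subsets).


(X, τ) is disconnected; components = [{h}, {g, i}].

Find clopen sets (U ∈ τ with X ∖ U ∈ τ):
  U = ∅, X ∖ U = {g, h, i} — both open, so U is clopen.
  U = {h}, X ∖ U = {g, i} — both open, so U is clopen.
  U = {g, i}, X ∖ U = {h} — both open, so U is clopen.
  U = {g, h, i}, X ∖ U = ∅ — both open, so U is clopen.
Nontrivial clopen(s) exist: e.g. {g, i}. So (X, τ) is disconnected.
Compute connected components by grouping points that agree on all clopens:
  component: {h}
  component: {g, i}


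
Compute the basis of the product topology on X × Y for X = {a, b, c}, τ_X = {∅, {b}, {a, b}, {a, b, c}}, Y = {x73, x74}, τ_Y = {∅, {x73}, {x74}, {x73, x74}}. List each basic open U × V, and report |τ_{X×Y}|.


Basis B = {∅ × ∅, {b} × {x73}, {b} × {x74}, {a, b} × {x73}, {a, b} × {x74}, {b} × {x73, x74}, {a, b, c} × {x73}, {a, b, c} × {x74}, {a, b} × {x73, x74}, {a, b, c} × {x73, x74}}; |τ_{X×Y}| = 16.

Enumerate products U × V with U ∈ τ_X, V ∈ τ_Y (deduplicated):
  ∅ × ∅ = {} (∅)
  {b} × {x73} = {(b,x73)}
  {b} × {x74} = {(b,x74)}
  {a, b} × {x73} = {(a,x73), (b,x73)}
  {a, b} × {x74} = {(a,x74), (b,x74)}
  {b} × {x73, x74} = {(b,x73), (b,x74)}
  {a, b, c} × {x73} = {(a,x73), (b,x73), (c,x73)}
  {a, b, c} × {x74} = {(a,x74), (b,x74), (c,x74)}
  {a, b} × {x73, x74} = {(a,x73), (a,x74), (b,x73), (b,x74)}
  {a, b, c} × {x73, x74} = {(a,x73), (a,x74), (b,x73), (b,x74), (c,x73), (c,x74)}
These 10 distinct sets form the basis B.
Close under arbitrary unions to get τ_{X×Y}; counting gives |τ_{X×Y}| = 16.


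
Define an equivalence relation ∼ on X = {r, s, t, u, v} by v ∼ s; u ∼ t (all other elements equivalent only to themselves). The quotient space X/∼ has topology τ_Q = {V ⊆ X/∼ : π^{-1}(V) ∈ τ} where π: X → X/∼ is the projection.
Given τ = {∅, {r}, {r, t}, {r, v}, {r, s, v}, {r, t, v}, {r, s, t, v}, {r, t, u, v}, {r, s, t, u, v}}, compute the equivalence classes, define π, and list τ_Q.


X/∼ = {[r], [s=v], [t=u]}; |τ_Q| = 4.

Equivalence classes: [r], [s=v], [t=u].
Quotient map π: X → X/∼ sends r ↦ [r], s ↦ [s=v], t ↦ [t=u], u ↦ [t=u], v ↦ [s=v].
For each subset V ⊆ X/∼, compute π^{-1}(V) ⊆ X and check whether π^{-1}(V) ∈ τ. V is open in τ_Q iff π^{-1}(V) ∈ τ.
  V = {}: π^{-1}(V) = ∅ ∈ τ ✓.
  V = {[r]}: π^{-1}(V) = {r} ∈ τ ✓.
  V = {[s=v]}: π^{-1}(V) = {s, v} ∉ τ ✗.
  V = {[r], [s=v]}: π^{-1}(V) = {r, s, v} ∈ τ ✓.
  V = {[t=u]}: π^{-1}(V) = {t, u} ∉ τ ✗.
  V = {[r], [t=u]}: π^{-1}(V) = {r, t, u} ∉ τ ✗.
  V = {[s=v], [t=u]}: π^{-1}(V) = {s, t, u, v} ∉ τ ✗.
  V = {[r], [s=v], [t=u]}: π^{-1}(V) = {r, s, t, u, v} ∈ τ ✓.
Open sets in the quotient: τ_Q = {{}, {[r]}, {[r], [s=v]}, {[r], [s=v], [t=u]}} (4 elements).


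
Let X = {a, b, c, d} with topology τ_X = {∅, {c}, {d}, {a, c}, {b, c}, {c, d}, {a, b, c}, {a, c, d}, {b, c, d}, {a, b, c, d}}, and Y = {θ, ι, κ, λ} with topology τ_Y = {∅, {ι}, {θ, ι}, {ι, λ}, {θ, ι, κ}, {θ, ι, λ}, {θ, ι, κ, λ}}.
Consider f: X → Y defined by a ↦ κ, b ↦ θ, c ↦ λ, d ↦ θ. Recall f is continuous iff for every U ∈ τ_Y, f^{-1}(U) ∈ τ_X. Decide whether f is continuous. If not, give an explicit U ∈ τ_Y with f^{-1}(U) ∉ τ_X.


f is NOT continuous.

Compute f^{-1}(U) for each U ∈ τ_Y:
  U = ∅: f^{-1}(U) = ∅ ∈ τ_X ✓.
  U = {ι}: f^{-1}(U) = ∅ ∈ τ_X ✓.
  U = {θ, ι}: f^{-1}(U) = {b, d} ∉ τ_X ✗.
  U = {ι, λ}: f^{-1}(U) = {c} ∈ τ_X ✓.
  U = {θ, ι, κ}: f^{-1}(U) = {a, b, d} ∉ τ_X ✗.
  U = {θ, ι, λ}: f^{-1}(U) = {b, c, d} ∈ τ_X ✓.
  U = {θ, ι, κ, λ}: f^{-1}(U) = {a, b, c, d} ∈ τ_X ✓.
Found U = {θ, ι} with f^{-1}(U) = {b, d} not in τ_X. Therefore f is NOT continuous.


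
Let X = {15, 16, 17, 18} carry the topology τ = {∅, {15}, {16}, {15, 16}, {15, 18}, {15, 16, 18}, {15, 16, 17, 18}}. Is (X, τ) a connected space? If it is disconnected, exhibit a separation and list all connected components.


(X, τ) is connected.

Find clopen sets (U ∈ τ with X ∖ U ∈ τ):
  U = ∅, X ∖ U = {15, 16, 17, 18} — both open, so U is clopen.
  U = {15, 16, 17, 18}, X ∖ U = ∅ — both open, so U is clopen.
Only trivial clopens (∅ and X) exist, so (X, τ) is connected.
Compute connected components by grouping points that agree on all clopens:
  component: {15, 16, 17, 18}


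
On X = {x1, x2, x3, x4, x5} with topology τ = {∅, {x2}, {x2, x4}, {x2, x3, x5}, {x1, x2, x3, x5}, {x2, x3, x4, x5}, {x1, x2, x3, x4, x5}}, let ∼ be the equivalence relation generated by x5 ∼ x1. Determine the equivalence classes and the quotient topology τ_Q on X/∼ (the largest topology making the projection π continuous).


X/∼ = {[x1=x5], [x2], [x3], [x4]}; |τ_Q| = 5.

Equivalence classes: [x1=x5], [x2], [x3], [x4].
Quotient map π: X → X/∼ sends x1 ↦ [x1=x5], x2 ↦ [x2], x3 ↦ [x3], x4 ↦ [x4], x5 ↦ [x1=x5].
For each subset V ⊆ X/∼, compute π^{-1}(V) ⊆ X and check whether π^{-1}(V) ∈ τ. V is open in τ_Q iff π^{-1}(V) ∈ τ.
  V = {}: π^{-1}(V) = ∅ ∈ τ ✓.
  V = {[x1=x5]}: π^{-1}(V) = {x1, x5} ∉ τ ✗.
  V = {[x2]}: π^{-1}(V) = {x2} ∈ τ ✓.
  V = {[x1=x5], [x2]}: π^{-1}(V) = {x1, x2, x5} ∉ τ ✗.
  V = {[x3]}: π^{-1}(V) = {x3} ∉ τ ✗.
  V = {[x1=x5], [x3]}: π^{-1}(V) = {x1, x3, x5} ∉ τ ✗.
  V = {[x2], [x3]}: π^{-1}(V) = {x2, x3} ∉ τ ✗.
  V = {[x1=x5], [x2], [x3]}: π^{-1}(V) = {x1, x2, x3, x5} ∈ τ ✓.
  V = {[x4]}: π^{-1}(V) = {x4} ∉ τ ✗.
  V = {[x1=x5], [x4]}: π^{-1}(V) = {x1, x4, x5} ∉ τ ✗.
  V = {[x2], [x4]}: π^{-1}(V) = {x2, x4} ∈ τ ✓.
  V = {[x1=x5], [x2], [x4]}: π^{-1}(V) = {x1, x2, x4, x5} ∉ τ ✗.
  V = {[x3], [x4]}: π^{-1}(V) = {x3, x4} ∉ τ ✗.
  V = {[x1=x5], [x3], [x4]}: π^{-1}(V) = {x1, x3, x4, x5} ∉ τ ✗.
  V = {[x2], [x3], [x4]}: π^{-1}(V) = {x2, x3, x4} ∉ τ ✗.
  V = {[x1=x5], [x2], [x3], [x4]}: π^{-1}(V) = {x1, x2, x3, x4, x5} ∈ τ ✓.
Open sets in the quotient: τ_Q = {{}, {[x2]}, {[x1=x5], [x2], [x3]}, {[x2], [x4]}, {[x1=x5], [x2], [x3], [x4]}} (5 elements).


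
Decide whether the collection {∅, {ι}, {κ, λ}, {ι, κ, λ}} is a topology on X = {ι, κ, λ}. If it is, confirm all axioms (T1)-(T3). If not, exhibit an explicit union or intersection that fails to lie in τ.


τ IS a topology on X.

Axiom (T1): ∅ ∈ τ? Yes; X ∈ τ? Yes.
Axiom (T2/T3): check pairwise unions and intersections of members of τ.
All pairwise intersections and unions checked — each lies in τ. Therefore τ satisfies (T1), (T2), (T3): it IS a topology on X.


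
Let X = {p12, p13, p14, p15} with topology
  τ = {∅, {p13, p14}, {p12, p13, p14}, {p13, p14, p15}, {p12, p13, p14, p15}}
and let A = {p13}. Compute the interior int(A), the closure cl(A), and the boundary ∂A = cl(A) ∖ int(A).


int(A) = ∅, cl(A) = {p12, p13, p14, p15}, ∂A = {p12, p13, p14, p15}.

Closed sets in (X, τ) are complements of opens:
  closed(X, τ) = {∅, {p12}, {p15}, {p12, p15}, {p12, p13, p14, p15}}.
int(A) = ⋃ {U ∈ τ : U ⊆ A}. Opens contained in A: ∅.
Taking the union of these: int(A) = ∅.
cl(A) = ⋂ {C closed : A ⊆ C}. Closed sets containing A: {p12, p13, p14, p15}.
Intersecting these: cl(A) = {p12, p13, p14, p15}.
∂A = cl(A) ∖ int(A) = {p12, p13, p14, p15} ∖ ∅ = {p12, p13, p14, p15}.


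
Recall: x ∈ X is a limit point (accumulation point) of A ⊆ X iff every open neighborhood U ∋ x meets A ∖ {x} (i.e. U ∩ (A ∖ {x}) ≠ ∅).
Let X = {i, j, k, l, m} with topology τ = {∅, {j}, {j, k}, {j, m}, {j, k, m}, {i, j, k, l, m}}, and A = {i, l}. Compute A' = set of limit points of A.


A' = {i, l}

For each x ∈ X, list the open sets U ∈ τ with x ∈ U, then check whether U ∩ (A ∖ {x}) ≠ ∅ for every such U.
  x = i: opens ∋ x are {i, j, k, l, m}; each meets A ∖ {i}, so x IS a limit point.
  x = j: open {j} ∋ x has {j} ∩ (A ∖ {j}) = ∅, so x is NOT a limit point.
  x = k: open {j, k} ∋ x has {j, k} ∩ (A ∖ {k}) = ∅, so x is NOT a limit point.
  x = l: opens ∋ x are {i, j, k, l, m}; each meets A ∖ {l}, so x IS a limit point.
  x = m: open {j, m} ∋ x has {j, m} ∩ (A ∖ {m}) = ∅, so x is NOT a limit point.
Collecting: A' = {i, l}.


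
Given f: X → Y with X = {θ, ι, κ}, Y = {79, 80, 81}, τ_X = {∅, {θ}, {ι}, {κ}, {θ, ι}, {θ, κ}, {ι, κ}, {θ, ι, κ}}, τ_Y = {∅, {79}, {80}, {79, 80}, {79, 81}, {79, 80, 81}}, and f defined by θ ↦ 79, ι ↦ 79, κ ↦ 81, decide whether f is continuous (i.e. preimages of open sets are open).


f IS continuous.

Compute f^{-1}(U) for each U ∈ τ_Y:
  U = ∅: f^{-1}(U) = ∅ ∈ τ_X ✓.
  U = {79}: f^{-1}(U) = {θ, ι} ∈ τ_X ✓.
  U = {80}: f^{-1}(U) = ∅ ∈ τ_X ✓.
  U = {79, 80}: f^{-1}(U) = {θ, ι} ∈ τ_X ✓.
  U = {79, 81}: f^{-1}(U) = {θ, ι, κ} ∈ τ_X ✓.
  U = {79, 80, 81}: f^{-1}(U) = {θ, ι, κ} ∈ τ_X ✓.
Every preimage lies in τ_X, so f IS continuous.


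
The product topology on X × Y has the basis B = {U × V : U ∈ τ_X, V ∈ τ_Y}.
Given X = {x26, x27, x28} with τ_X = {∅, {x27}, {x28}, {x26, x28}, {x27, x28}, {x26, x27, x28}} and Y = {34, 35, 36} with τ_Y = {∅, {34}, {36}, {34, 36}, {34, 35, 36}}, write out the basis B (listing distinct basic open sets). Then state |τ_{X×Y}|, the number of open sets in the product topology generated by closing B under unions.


Basis B = {∅ × ∅, {x27} × {34}, {x27} × {36}, {x28} × {34}, {x28} × {36}, {x26, x28} × {34}, {x26, x28} × {36}, {x27} × {34, 36}, {x27, x28} × {34}, {x27, x28} × {36}, {x28} × {34, 36}, {x26, x27, x28} × {34}, {x26, x27, x28} × {36}, {x27} × {34, 35, 36}, {x28} × {34, 35, 36}, {x26, x28} × {34, 36}, {x27, x28} × {34, 36}, {x26, x28} × {34, 35, 36}, {x26, x27, x28} × {34, 36}, {x27, x28} × {34, 35, 36}, {x26, x27, x28} × {34, 35, 36}}; |τ_{X×Y}| = 70.

Enumerate products U × V with U ∈ τ_X, V ∈ τ_Y (deduplicated):
  ∅ × ∅ = {} (∅)
  {x27} × {34} = {(x27,34)}
  {x27} × {36} = {(x27,36)}
  {x28} × {34} = {(x28,34)}
  {x28} × {36} = {(x28,36)}
  {x26, x28} × {34} = {(x26,34), (x28,34)}
  {x26, x28} × {36} = {(x26,36), (x28,36)}
  {x27} × {34, 36} = {(x27,34), (x27,36)}
  {x27, x28} × {34} = {(x27,34), (x28,34)}
  {x27, x28} × {36} = {(x27,36), (x28,36)}
  {x28} × {34, 36} = {(x28,34), (x28,36)}
  {x26, x27, x28} × {34} = {(x26,34), (x27,34), (x28,34)}
  {x26, x27, x28} × {36} = {(x26,36), (x27,36), (x28,36)}
  {x27} × {34, 35, 36} = {(x27,34), (x27,35), (x27,36)}
  {x28} × {34, 35, 36} = {(x28,34), (x28,35), (x28,36)}
  {x26, x28} × {34, 36} = {(x26,34), (x26,36), (x28,34), (x28,36)}
  {x27, x28} × {34, 36} = {(x27,34), (x27,36), (x28,34), (x28,36)}
  {x26, x28} × {34, 35, 36} = {(x26,34), (x26,35), (x26,36), (x28,34), (x28,35), (x28,36)}
  {x26, x27, x28} × {34, 36} = {(x26,34), (x26,36), (x27,34), (x27,36), (x28,34), (x28,36)}
  {x27, x28} × {34, 35, 36} = {(x27,34), (x27,35), (x27,36), (x28,34), (x28,35), (x28,36)}
  {x26, x27, x28} × {34, 35, 36} = {(x26,34), (x26,35), (x26,36), (x27,34), (x27,35), (x27,36), (x28,34), (x28,35), (x28,36)}
These 21 distinct sets form the basis B.
Close under arbitrary unions to get τ_{X×Y}; counting gives |τ_{X×Y}| = 70.


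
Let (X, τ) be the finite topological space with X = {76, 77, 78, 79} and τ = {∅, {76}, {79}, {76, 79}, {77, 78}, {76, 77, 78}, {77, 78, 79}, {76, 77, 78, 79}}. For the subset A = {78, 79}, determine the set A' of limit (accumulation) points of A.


A' = {77}

For each x ∈ X, list the open sets U ∈ τ with x ∈ U, then check whether U ∩ (A ∖ {x}) ≠ ∅ for every such U.
  x = 76: open {76} ∋ x has {76} ∩ (A ∖ {76}) = ∅, so x is NOT a limit point.
  x = 77: opens ∋ x are {77, 78}, {76, 77, 78}, {77, 78, 79}, {76, 77, 78, 79}; each meets A ∖ {77}, so x IS a limit point.
  x = 78: open {77, 78} ∋ x has {77, 78} ∩ (A ∖ {78}) = ∅, so x is NOT a limit point.
  x = 79: open {79} ∋ x has {79} ∩ (A ∖ {79}) = ∅, so x is NOT a limit point.
Collecting: A' = {77}.


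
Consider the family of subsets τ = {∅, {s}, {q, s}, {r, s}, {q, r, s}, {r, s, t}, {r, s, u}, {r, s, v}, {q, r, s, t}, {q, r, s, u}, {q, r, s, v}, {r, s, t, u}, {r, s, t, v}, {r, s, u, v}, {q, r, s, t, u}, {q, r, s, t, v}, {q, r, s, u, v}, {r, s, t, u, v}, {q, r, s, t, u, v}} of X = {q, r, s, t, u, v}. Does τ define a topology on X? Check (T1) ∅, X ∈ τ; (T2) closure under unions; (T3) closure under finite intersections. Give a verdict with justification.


τ IS a topology on X.

Axiom (T1): ∅ ∈ τ? Yes; X ∈ τ? Yes.
Axiom (T2/T3): check pairwise unions and intersections of members of τ.
All pairwise intersections and unions checked — each lies in τ. Therefore τ satisfies (T1), (T2), (T3): it IS a topology on X.


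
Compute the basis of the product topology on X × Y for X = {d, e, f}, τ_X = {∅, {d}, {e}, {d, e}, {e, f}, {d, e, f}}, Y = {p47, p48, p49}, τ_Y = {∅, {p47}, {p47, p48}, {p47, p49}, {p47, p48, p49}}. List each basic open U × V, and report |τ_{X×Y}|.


Basis B = {∅ × ∅, {d} × {p47}, {e} × {p47}, {d} × {p47, p48}, {d} × {p47, p49}, {d, e} × {p47}, {e} × {p47, p48}, {e} × {p47, p49}, {e, f} × {p47}, {d} × {p47, p48, p49}, {d, e, f} × {p47}, {e} × {p47, p48, p49}, {d, e} × {p47, p48}, {d, e} × {p47, p49}, {e, f} × {p47, p48}, {e, f} × {p47, p49}, {d, e} × {p47, p48, p49}, {d, e, f} × {p47, p48}, {d, e, f} × {p47, p49}, {e, f} × {p47, p48, p49}, {d, e, f} × {p47, p48, p49}}; |τ_{X×Y}| = 70.

Enumerate products U × V with U ∈ τ_X, V ∈ τ_Y (deduplicated):
  ∅ × ∅ = {} (∅)
  {d} × {p47} = {(d,p47)}
  {e} × {p47} = {(e,p47)}
  {d} × {p47, p48} = {(d,p47), (d,p48)}
  {d} × {p47, p49} = {(d,p47), (d,p49)}
  {d, e} × {p47} = {(d,p47), (e,p47)}
  {e} × {p47, p48} = {(e,p47), (e,p48)}
  {e} × {p47, p49} = {(e,p47), (e,p49)}
  {e, f} × {p47} = {(e,p47), (f,p47)}
  {d} × {p47, p48, p49} = {(d,p47), (d,p48), (d,p49)}
  {d, e, f} × {p47} = {(d,p47), (e,p47), (f,p47)}
  {e} × {p47, p48, p49} = {(e,p47), (e,p48), (e,p49)}
  {d, e} × {p47, p48} = {(d,p47), (d,p48), (e,p47), (e,p48)}
  {d, e} × {p47, p49} = {(d,p47), (d,p49), (e,p47), (e,p49)}
  {e, f} × {p47, p48} = {(e,p47), (e,p48), (f,p47), (f,p48)}
  {e, f} × {p47, p49} = {(e,p47), (e,p49), (f,p47), (f,p49)}
  {d, e} × {p47, p48, p49} = {(d,p47), (d,p48), (d,p49), (e,p47), (e,p48), (e,p49)}
  {d, e, f} × {p47, p48} = {(d,p47), (d,p48), (e,p47), (e,p48), (f,p47), (f,p48)}
  {d, e, f} × {p47, p49} = {(d,p47), (d,p49), (e,p47), (e,p49), (f,p47), (f,p49)}
  {e, f} × {p47, p48, p49} = {(e,p47), (e,p48), (e,p49), (f,p47), (f,p48), (f,p49)}
  {d, e, f} × {p47, p48, p49} = {(d,p47), (d,p48), (d,p49), (e,p47), (e,p48), (e,p49), (f,p47), (f,p48), (f,p49)}
These 21 distinct sets form the basis B.
Close under arbitrary unions to get τ_{X×Y}; counting gives |τ_{X×Y}| = 70.
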